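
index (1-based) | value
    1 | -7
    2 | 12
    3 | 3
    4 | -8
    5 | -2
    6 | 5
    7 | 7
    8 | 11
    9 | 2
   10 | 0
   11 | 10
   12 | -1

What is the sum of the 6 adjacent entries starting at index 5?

23

Elements at indices 5..10: -2, 5, 7, 11, 2, 0
sum(-2, 5, 7, 11, 2, 0) = 23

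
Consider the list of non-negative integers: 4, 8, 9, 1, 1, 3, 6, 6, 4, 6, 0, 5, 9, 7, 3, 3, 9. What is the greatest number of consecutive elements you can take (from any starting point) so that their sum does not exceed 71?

→ 4: sum 4, len 1
→ 8: sum 12, len 2
→ 9: sum 21, len 3
→ 1: sum 22, len 4
→ 1: sum 23, len 5
→ 3: sum 26, len 6
→ 6: sum 32, len 7
→ 6: sum 38, len 8
→ 4: sum 42, len 9
→ 6: sum 48, len 10
→ 0: sum 48, len 11
→ 5: sum 53, len 12
→ 9: sum 62, len 13
→ 7: sum 69, len 14
→ 3 (dropped 4): sum 68, len 14
→ 3: sum 71, len 15
→ 9 (dropped 8, 9): sum 63, len 14
Longest length seen: 15.

15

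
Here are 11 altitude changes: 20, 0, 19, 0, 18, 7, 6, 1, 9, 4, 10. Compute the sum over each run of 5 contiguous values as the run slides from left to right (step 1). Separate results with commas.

Sliding a size-5 window across the 11 values:
(20, 0, 19, 0, 18) → sum 57
(0, 19, 0, 18, 7) → sum 44
(19, 0, 18, 7, 6) → sum 50
(0, 18, 7, 6, 1) → sum 32
(18, 7, 6, 1, 9) → sum 41
(7, 6, 1, 9, 4) → sum 27
(6, 1, 9, 4, 10) → sum 30

57, 44, 50, 32, 41, 27, 30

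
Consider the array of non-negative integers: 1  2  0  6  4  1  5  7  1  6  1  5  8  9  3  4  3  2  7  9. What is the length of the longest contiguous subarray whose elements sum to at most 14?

6

Extend to the right; shrink from the left whenever the sum exceeds 14:
→ 1: sum 1, len 1
→ 2: sum 3, len 2
→ 0: sum 3, len 3
→ 6: sum 9, len 4
→ 4: sum 13, len 5
→ 1: sum 14, len 6
→ 5 (dropped 1, 2, 0, 6): sum 10, len 3
→ 7 (dropped 4): sum 13, len 3
→ 1: sum 14, len 4
→ 6 (dropped 1, 5): sum 14, len 3
→ 1 (dropped 7): sum 8, len 3
→ 5: sum 13, len 4
→ 8 (dropped 1, 6): sum 14, len 3
→ 9 (dropped 1, 5, 8): sum 9, len 1
→ 3: sum 12, len 2
→ 4 (dropped 9): sum 7, len 2
→ 3: sum 10, len 3
→ 2: sum 12, len 4
→ 7 (dropped 3, 4): sum 12, len 3
→ 9 (dropped 3, 2, 7): sum 9, len 1
Longest length seen: 6.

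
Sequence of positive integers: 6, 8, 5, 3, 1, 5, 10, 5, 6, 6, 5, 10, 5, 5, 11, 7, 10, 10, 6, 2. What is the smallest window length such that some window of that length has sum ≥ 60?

Extend right; whenever the sum reaches 60, record the length and shrink from the left:
add 6: running sum 6 < 60
add 8: running sum 14 < 60
add 5: running sum 19 < 60
add 3: running sum 22 < 60
add 1: running sum 23 < 60
add 5: running sum 28 < 60
add 10: running sum 38 < 60
add 5: running sum 43 < 60
add 6: running sum 49 < 60
add 6: running sum 55 < 60
end 10: [6, 8, 5, 3, 1, 5, 10, 5, 6, 6, 5] sum 60, len 11
end 11: [8, 5, 3, 1, 5, 10, 5, 6, 6, 5, 10] sum 64, len 11
end 12: [5, 3, 1, 5, 10, 5, 6, 6, 5, 10, 5] sum 61, len 11
end 13: [3, 1, 5, 10, 5, 6, 6, 5, 10, 5, 5] sum 61, len 11
end 14: [10, 5, 6, 6, 5, 10, 5, 5, 11] sum 63, len 9
end 15: [5, 6, 6, 5, 10, 5, 5, 11, 7] sum 60, len 9
end 16: [6, 6, 5, 10, 5, 5, 11, 7, 10] sum 65, len 9
end 17: [5, 10, 5, 5, 11, 7, 10, 10] sum 63, len 8
end 18: [10, 5, 5, 11, 7, 10, 10, 6] sum 64, len 8
end 19: [10, 5, 5, 11, 7, 10, 10, 6, 2] sum 66, len 9
Shortest qualifying length: 8.

8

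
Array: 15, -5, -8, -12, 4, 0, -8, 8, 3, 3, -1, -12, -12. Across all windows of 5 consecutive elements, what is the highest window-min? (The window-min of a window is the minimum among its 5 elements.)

Each size-5 window and its min:
[15, -5, -8, -12, 4] → min -12
[-5, -8, -12, 4, 0] → min -12
[-8, -12, 4, 0, -8] → min -12
[-12, 4, 0, -8, 8] → min -12
[4, 0, -8, 8, 3] → min -8
[0, -8, 8, 3, 3] → min -8
[-8, 8, 3, 3, -1] → min -8
[8, 3, 3, -1, -12] → min -12
[3, 3, -1, -12, -12] → min -12
Highest of these is -8.

-8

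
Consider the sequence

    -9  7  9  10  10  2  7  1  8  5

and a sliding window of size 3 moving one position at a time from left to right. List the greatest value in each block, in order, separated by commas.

-9 7 9 → max 9
7 9 10 → max 10
9 10 10 → max 10
10 10 2 → max 10
10 2 7 → max 10
2 7 1 → max 7
7 1 8 → max 8
1 8 5 → max 8

9, 10, 10, 10, 10, 7, 8, 8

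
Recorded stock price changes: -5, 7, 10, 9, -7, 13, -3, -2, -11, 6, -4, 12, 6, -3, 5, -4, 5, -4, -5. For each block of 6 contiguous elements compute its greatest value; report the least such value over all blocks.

5

Window maxs for each of the 14 positions:
-5 7 10 9 -7 13 → max 13
7 10 9 -7 13 -3 → max 13
10 9 -7 13 -3 -2 → max 13
9 -7 13 -3 -2 -11 → max 13
-7 13 -3 -2 -11 6 → max 13
13 -3 -2 -11 6 -4 → max 13
-3 -2 -11 6 -4 12 → max 12
-2 -11 6 -4 12 6 → max 12
-11 6 -4 12 6 -3 → max 12
6 -4 12 6 -3 5 → max 12
-4 12 6 -3 5 -4 → max 12
12 6 -3 5 -4 5 → max 12
6 -3 5 -4 5 -4 → max 6
-3 5 -4 5 -4 -5 → max 5
Least of these is 5.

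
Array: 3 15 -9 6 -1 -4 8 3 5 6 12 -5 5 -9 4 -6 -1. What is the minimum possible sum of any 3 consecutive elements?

[3, 15, -9] → sum 9
[15, -9, 6] → sum 12
[-9, 6, -1] → sum -4
[6, -1, -4] → sum 1
[-1, -4, 8] → sum 3
[-4, 8, 3] → sum 7
[8, 3, 5] → sum 16
[3, 5, 6] → sum 14
[5, 6, 12] → sum 23
[6, 12, -5] → sum 13
[12, -5, 5] → sum 12
[-5, 5, -9] → sum -9
[5, -9, 4] → sum 0
[-9, 4, -6] → sum -11
[4, -6, -1] → sum -3
Minimum of these is -11.

-11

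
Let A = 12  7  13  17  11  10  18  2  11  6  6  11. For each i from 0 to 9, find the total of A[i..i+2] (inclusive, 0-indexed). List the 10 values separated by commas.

Sliding a size-3 window across the 12 values:
[12, 7, 13] → sum 32
[7, 13, 17] → sum 37
[13, 17, 11] → sum 41
[17, 11, 10] → sum 38
[11, 10, 18] → sum 39
[10, 18, 2] → sum 30
[18, 2, 11] → sum 31
[2, 11, 6] → sum 19
[11, 6, 6] → sum 23
[6, 6, 11] → sum 23

32, 37, 41, 38, 39, 30, 31, 19, 23, 23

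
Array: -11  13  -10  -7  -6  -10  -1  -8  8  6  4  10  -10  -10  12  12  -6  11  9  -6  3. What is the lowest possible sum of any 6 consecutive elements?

Each size-6 window and its sum:
-11 13 -10 -7 -6 -10 → sum -31
13 -10 -7 -6 -10 -1 → sum -21
-10 -7 -6 -10 -1 -8 → sum -42
-7 -6 -10 -1 -8 8 → sum -24
-6 -10 -1 -8 8 6 → sum -11
-10 -1 -8 8 6 4 → sum -1
-1 -8 8 6 4 10 → sum 19
-8 8 6 4 10 -10 → sum 10
8 6 4 10 -10 -10 → sum 8
6 4 10 -10 -10 12 → sum 12
4 10 -10 -10 12 12 → sum 18
10 -10 -10 12 12 -6 → sum 8
-10 -10 12 12 -6 11 → sum 9
-10 12 12 -6 11 9 → sum 28
12 12 -6 11 9 -6 → sum 32
12 -6 11 9 -6 3 → sum 23
Lowest of these is -42.

-42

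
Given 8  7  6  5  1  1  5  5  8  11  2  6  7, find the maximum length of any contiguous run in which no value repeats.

add 8: [8] len 1
add 7: [8, 7] len 2
add 6: [8, 7, 6] len 3
add 5: [8, 7, 6, 5] len 4
add 1: [8, 7, 6, 5, 1] len 5
add 1 (repeat 1, move left end past it): [1] len 1
add 5: [1, 5] len 2
add 5 (repeat 5, move left end past it): [5] len 1
add 8: [5, 8] len 2
add 11: [5, 8, 11] len 3
add 2: [5, 8, 11, 2] len 4
add 6: [5, 8, 11, 2, 6] len 5
add 7: [5, 8, 11, 2, 6, 7] len 6
Longest all-distinct length: 6.

6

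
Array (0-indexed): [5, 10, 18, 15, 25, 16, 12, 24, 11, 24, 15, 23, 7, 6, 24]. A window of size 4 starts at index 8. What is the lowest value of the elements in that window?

Elements at indices 8..11: 11, 24, 15, 23
min(11, 24, 15, 23) = 11

11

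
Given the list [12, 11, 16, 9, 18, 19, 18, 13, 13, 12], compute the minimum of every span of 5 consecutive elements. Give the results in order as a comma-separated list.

9, 9, 9, 9, 13, 12

(12, 11, 16, 9, 18) → min 9
(11, 16, 9, 18, 19) → min 9
(16, 9, 18, 19, 18) → min 9
(9, 18, 19, 18, 13) → min 9
(18, 19, 18, 13, 13) → min 13
(19, 18, 13, 13, 12) → min 12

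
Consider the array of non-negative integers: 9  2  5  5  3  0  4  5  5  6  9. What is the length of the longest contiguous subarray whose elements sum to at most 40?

9

→ 9: sum 9, len 1
→ 2: sum 11, len 2
→ 5: sum 16, len 3
→ 5: sum 21, len 4
→ 3: sum 24, len 5
→ 0: sum 24, len 6
→ 4: sum 28, len 7
→ 5: sum 33, len 8
→ 5: sum 38, len 9
→ 6 (dropped 9): sum 35, len 9
→ 9 (dropped 2, 5): sum 37, len 8
Longest length seen: 9.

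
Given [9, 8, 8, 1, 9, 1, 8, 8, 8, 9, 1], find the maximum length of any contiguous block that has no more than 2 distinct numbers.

4

[9] 1 distinct, len 1
[9, 8] 2 distinct, len 2
[9, 8, 8] 2 distinct, len 3
[8, 8, 1] 2 distinct, len 3
[1, 9] 2 distinct, len 2
[1, 9, 1] 2 distinct, len 3
[1, 8] 2 distinct, len 2
[1, 8, 8] 2 distinct, len 3
[1, 8, 8, 8] 2 distinct, len 4
[8, 8, 8, 9] 2 distinct, len 4
[9, 1] 2 distinct, len 2
Longest length with ≤2 distinct: 4.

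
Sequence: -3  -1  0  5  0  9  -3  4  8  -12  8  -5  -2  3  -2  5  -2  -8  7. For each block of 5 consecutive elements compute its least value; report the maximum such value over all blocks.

Each size-5 window and its min:
[-3, -1, 0, 5, 0] → min -3
[-1, 0, 5, 0, 9] → min -1
[0, 5, 0, 9, -3] → min -3
[5, 0, 9, -3, 4] → min -3
[0, 9, -3, 4, 8] → min -3
[9, -3, 4, 8, -12] → min -12
[-3, 4, 8, -12, 8] → min -12
[4, 8, -12, 8, -5] → min -12
[8, -12, 8, -5, -2] → min -12
[-12, 8, -5, -2, 3] → min -12
[8, -5, -2, 3, -2] → min -5
[-5, -2, 3, -2, 5] → min -5
[-2, 3, -2, 5, -2] → min -2
[3, -2, 5, -2, -8] → min -8
[-2, 5, -2, -8, 7] → min -8
Maximum of these is -1.

-1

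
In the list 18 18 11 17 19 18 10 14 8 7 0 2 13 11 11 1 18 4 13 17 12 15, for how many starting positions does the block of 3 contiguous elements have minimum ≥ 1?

17

18 18 11 → min 11  ≥ 1 ✓
18 11 17 → min 11  ≥ 1 ✓
11 17 19 → min 11  ≥ 1 ✓
17 19 18 → min 17  ≥ 1 ✓
19 18 10 → min 10  ≥ 1 ✓
18 10 14 → min 10  ≥ 1 ✓
10 14 8 → min 8  ≥ 1 ✓
14 8 7 → min 7  ≥ 1 ✓
8 7 0 → min 0
7 0 2 → min 0
0 2 13 → min 0
2 13 11 → min 2  ≥ 1 ✓
13 11 11 → min 11  ≥ 1 ✓
11 11 1 → min 1  ≥ 1 ✓
11 1 18 → min 1  ≥ 1 ✓
1 18 4 → min 1  ≥ 1 ✓
18 4 13 → min 4  ≥ 1 ✓
4 13 17 → min 4  ≥ 1 ✓
13 17 12 → min 12  ≥ 1 ✓
17 12 15 → min 12  ≥ 1 ✓
17 windows satisfy the condition.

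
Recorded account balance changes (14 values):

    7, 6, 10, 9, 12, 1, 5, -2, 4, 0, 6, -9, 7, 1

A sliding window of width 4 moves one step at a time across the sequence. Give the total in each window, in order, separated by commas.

32, 37, 32, 27, 16, 8, 7, 8, 1, 4, 5

Sliding a size-4 window across the 14 values:
7 6 10 9 → sum 32
6 10 9 12 → sum 37
10 9 12 1 → sum 32
9 12 1 5 → sum 27
12 1 5 -2 → sum 16
1 5 -2 4 → sum 8
5 -2 4 0 → sum 7
-2 4 0 6 → sum 8
4 0 6 -9 → sum 1
0 6 -9 7 → sum 4
6 -9 7 1 → sum 5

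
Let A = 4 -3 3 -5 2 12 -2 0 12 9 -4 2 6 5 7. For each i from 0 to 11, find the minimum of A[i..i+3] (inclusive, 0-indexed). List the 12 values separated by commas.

(4, -3, 3, -5) → min -5
(-3, 3, -5, 2) → min -5
(3, -5, 2, 12) → min -5
(-5, 2, 12, -2) → min -5
(2, 12, -2, 0) → min -2
(12, -2, 0, 12) → min -2
(-2, 0, 12, 9) → min -2
(0, 12, 9, -4) → min -4
(12, 9, -4, 2) → min -4
(9, -4, 2, 6) → min -4
(-4, 2, 6, 5) → min -4
(2, 6, 5, 7) → min 2

-5, -5, -5, -5, -2, -2, -2, -4, -4, -4, -4, 2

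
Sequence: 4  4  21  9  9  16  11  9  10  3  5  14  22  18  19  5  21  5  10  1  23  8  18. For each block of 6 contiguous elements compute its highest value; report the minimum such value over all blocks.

14

(4, 4, 21, 9, 9, 16) → max 21
(4, 21, 9, 9, 16, 11) → max 21
(21, 9, 9, 16, 11, 9) → max 21
(9, 9, 16, 11, 9, 10) → max 16
(9, 16, 11, 9, 10, 3) → max 16
(16, 11, 9, 10, 3, 5) → max 16
(11, 9, 10, 3, 5, 14) → max 14
(9, 10, 3, 5, 14, 22) → max 22
(10, 3, 5, 14, 22, 18) → max 22
(3, 5, 14, 22, 18, 19) → max 22
(5, 14, 22, 18, 19, 5) → max 22
(14, 22, 18, 19, 5, 21) → max 22
(22, 18, 19, 5, 21, 5) → max 22
(18, 19, 5, 21, 5, 10) → max 21
(19, 5, 21, 5, 10, 1) → max 21
(5, 21, 5, 10, 1, 23) → max 23
(21, 5, 10, 1, 23, 8) → max 23
(5, 10, 1, 23, 8, 18) → max 23
Minimum of these is 14.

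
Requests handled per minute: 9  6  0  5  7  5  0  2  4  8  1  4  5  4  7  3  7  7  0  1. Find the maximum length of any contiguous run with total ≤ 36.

10

[9] sum 9 len 1
[9, 6] sum 15 len 2
[9, 6, 0] sum 15 len 3
[9, 6, 0, 5] sum 20 len 4
[9, 6, 0, 5, 7] sum 27 len 5
[9, 6, 0, 5, 7, 5] sum 32 len 6
[9, 6, 0, 5, 7, 5, 0] sum 32 len 7
[9, 6, 0, 5, 7, 5, 0, 2] sum 34 len 8
[6, 0, 5, 7, 5, 0, 2, 4] sum 29 len 8
[0, 5, 7, 5, 0, 2, 4, 8] sum 31 len 8
[0, 5, 7, 5, 0, 2, 4, 8, 1] sum 32 len 9
[0, 5, 7, 5, 0, 2, 4, 8, 1, 4] sum 36 len 10
[7, 5, 0, 2, 4, 8, 1, 4, 5] sum 36 len 9
[5, 0, 2, 4, 8, 1, 4, 5, 4] sum 33 len 9
[0, 2, 4, 8, 1, 4, 5, 4, 7] sum 35 len 9
[4, 8, 1, 4, 5, 4, 7, 3] sum 36 len 8
[1, 4, 5, 4, 7, 3, 7] sum 31 len 7
[5, 4, 7, 3, 7, 7] sum 33 len 6
[5, 4, 7, 3, 7, 7, 0] sum 33 len 7
[5, 4, 7, 3, 7, 7, 0, 1] sum 34 len 8
Longest length seen: 10.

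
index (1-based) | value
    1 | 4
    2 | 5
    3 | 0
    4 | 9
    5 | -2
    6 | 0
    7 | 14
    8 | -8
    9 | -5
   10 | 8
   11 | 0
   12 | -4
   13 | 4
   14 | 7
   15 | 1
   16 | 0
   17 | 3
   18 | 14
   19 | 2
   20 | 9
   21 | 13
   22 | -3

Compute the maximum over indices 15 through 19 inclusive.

Elements at indices 15..19: 1, 0, 3, 14, 2
max(1, 0, 3, 14, 2) = 14

14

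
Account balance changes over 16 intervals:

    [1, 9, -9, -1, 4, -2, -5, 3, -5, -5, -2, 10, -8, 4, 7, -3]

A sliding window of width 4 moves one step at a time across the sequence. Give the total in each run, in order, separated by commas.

(1, 9, -9, -1) → sum 0
(9, -9, -1, 4) → sum 3
(-9, -1, 4, -2) → sum -8
(-1, 4, -2, -5) → sum -4
(4, -2, -5, 3) → sum 0
(-2, -5, 3, -5) → sum -9
(-5, 3, -5, -5) → sum -12
(3, -5, -5, -2) → sum -9
(-5, -5, -2, 10) → sum -2
(-5, -2, 10, -8) → sum -5
(-2, 10, -8, 4) → sum 4
(10, -8, 4, 7) → sum 13
(-8, 4, 7, -3) → sum 0

0, 3, -8, -4, 0, -9, -12, -9, -2, -5, 4, 13, 0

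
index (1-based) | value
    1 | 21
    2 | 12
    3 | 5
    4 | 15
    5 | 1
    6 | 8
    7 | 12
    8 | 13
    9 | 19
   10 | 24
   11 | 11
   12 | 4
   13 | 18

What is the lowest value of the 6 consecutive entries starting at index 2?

1

Elements at indices 2..7: 12, 5, 15, 1, 8, 12
min(12, 5, 15, 1, 8, 12) = 1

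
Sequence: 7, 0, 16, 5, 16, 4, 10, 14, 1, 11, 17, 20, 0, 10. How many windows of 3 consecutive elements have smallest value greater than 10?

[7, 0, 16] → min 0
[0, 16, 5] → min 0
[16, 5, 16] → min 5
[5, 16, 4] → min 4
[16, 4, 10] → min 4
[4, 10, 14] → min 4
[10, 14, 1] → min 1
[14, 1, 11] → min 1
[1, 11, 17] → min 1
[11, 17, 20] → min 11  > 10 ✓
[17, 20, 0] → min 0
[20, 0, 10] → min 0
1 window satisfy the condition.

1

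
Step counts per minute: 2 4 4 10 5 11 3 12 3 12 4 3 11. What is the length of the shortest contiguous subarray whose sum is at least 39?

Extend right; whenever the sum reaches 39, record the length and shrink from the left:
add 2: running sum 2 < 39
add 4: running sum 6 < 39
add 4: running sum 10 < 39
add 10: running sum 20 < 39
add 5: running sum 25 < 39
add 11: running sum 36 < 39
end 6: [2, 4, 4, 10, 5, 11, 3] sum 39, len 7
end 7: [10, 5, 11, 3, 12] sum 41, len 5
end 8: [10, 5, 11, 3, 12, 3] sum 44, len 6
end 9: [11, 3, 12, 3, 12] sum 41, len 5
end 10: [11, 3, 12, 3, 12, 4] sum 45, len 6
end 11: [11, 3, 12, 3, 12, 4, 3] sum 48, len 7
end 12: [12, 3, 12, 4, 3, 11] sum 45, len 6
Shortest qualifying length: 5.

5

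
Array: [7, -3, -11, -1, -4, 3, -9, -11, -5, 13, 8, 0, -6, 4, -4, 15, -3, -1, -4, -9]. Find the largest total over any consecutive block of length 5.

19

7 -3 -11 -1 -4 → sum -12
-3 -11 -1 -4 3 → sum -16
-11 -1 -4 3 -9 → sum -22
-1 -4 3 -9 -11 → sum -22
-4 3 -9 -11 -5 → sum -26
3 -9 -11 -5 13 → sum -9
-9 -11 -5 13 8 → sum -4
-11 -5 13 8 0 → sum 5
-5 13 8 0 -6 → sum 10
13 8 0 -6 4 → sum 19
8 0 -6 4 -4 → sum 2
0 -6 4 -4 15 → sum 9
-6 4 -4 15 -3 → sum 6
4 -4 15 -3 -1 → sum 11
-4 15 -3 -1 -4 → sum 3
15 -3 -1 -4 -9 → sum -2
Largest of these is 19.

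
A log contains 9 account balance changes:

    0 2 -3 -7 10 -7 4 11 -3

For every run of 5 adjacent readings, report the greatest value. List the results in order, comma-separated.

0 2 -3 -7 10 → max 10
2 -3 -7 10 -7 → max 10
-3 -7 10 -7 4 → max 10
-7 10 -7 4 11 → max 11
10 -7 4 11 -3 → max 11

10, 10, 10, 11, 11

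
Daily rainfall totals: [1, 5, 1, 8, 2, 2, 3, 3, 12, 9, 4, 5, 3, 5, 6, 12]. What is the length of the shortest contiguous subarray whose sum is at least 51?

add 1: running sum 1 < 51
add 5: running sum 6 < 51
add 1: running sum 7 < 51
add 8: running sum 15 < 51
add 2: running sum 17 < 51
add 2: running sum 19 < 51
add 3: running sum 22 < 51
add 3: running sum 25 < 51
add 12: running sum 37 < 51
add 9: running sum 46 < 51
add 4: running sum 50 < 51
add 5: shortest ending here [5, 1, 8, 2, 2, 3, 3, 12, 9, 4, 5] sum 54, len 11
add 3: shortest ending here [8, 2, 2, 3, 3, 12, 9, 4, 5, 3] sum 51, len 10
add 5: shortest ending here [8, 2, 2, 3, 3, 12, 9, 4, 5, 3, 5] sum 56, len 11
add 6: shortest ending here [2, 3, 3, 12, 9, 4, 5, 3, 5, 6] sum 52, len 10
add 12: shortest ending here [12, 9, 4, 5, 3, 5, 6, 12] sum 56, len 8
Shortest qualifying length: 8.

8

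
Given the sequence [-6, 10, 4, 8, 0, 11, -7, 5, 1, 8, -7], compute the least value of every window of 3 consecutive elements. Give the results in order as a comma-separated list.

Sliding a size-3 window across the 11 values:
(-6, 10, 4) → min -6
(10, 4, 8) → min 4
(4, 8, 0) → min 0
(8, 0, 11) → min 0
(0, 11, -7) → min -7
(11, -7, 5) → min -7
(-7, 5, 1) → min -7
(5, 1, 8) → min 1
(1, 8, -7) → min -7

-6, 4, 0, 0, -7, -7, -7, 1, -7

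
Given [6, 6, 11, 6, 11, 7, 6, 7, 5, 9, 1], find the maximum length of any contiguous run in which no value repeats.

5

[6] len 1
[6] len 1
[6, 11] len 2
[11, 6] len 2
[6, 11] len 2
[6, 11, 7] len 3
[11, 7, 6] len 3
[6, 7] len 2
[6, 7, 5] len 3
[6, 7, 5, 9] len 4
[6, 7, 5, 9, 1] len 5
Longest all-distinct length: 5.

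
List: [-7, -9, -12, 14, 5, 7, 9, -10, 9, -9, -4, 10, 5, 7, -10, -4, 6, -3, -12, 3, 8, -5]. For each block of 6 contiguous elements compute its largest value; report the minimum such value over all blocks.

Each size-6 window and its max:
[-7, -9, -12, 14, 5, 7] → max 14
[-9, -12, 14, 5, 7, 9] → max 14
[-12, 14, 5, 7, 9, -10] → max 14
[14, 5, 7, 9, -10, 9] → max 14
[5, 7, 9, -10, 9, -9] → max 9
[7, 9, -10, 9, -9, -4] → max 9
[9, -10, 9, -9, -4, 10] → max 10
[-10, 9, -9, -4, 10, 5] → max 10
[9, -9, -4, 10, 5, 7] → max 10
[-9, -4, 10, 5, 7, -10] → max 10
[-4, 10, 5, 7, -10, -4] → max 10
[10, 5, 7, -10, -4, 6] → max 10
[5, 7, -10, -4, 6, -3] → max 7
[7, -10, -4, 6, -3, -12] → max 7
[-10, -4, 6, -3, -12, 3] → max 6
[-4, 6, -3, -12, 3, 8] → max 8
[6, -3, -12, 3, 8, -5] → max 8
Minimum of these is 6.

6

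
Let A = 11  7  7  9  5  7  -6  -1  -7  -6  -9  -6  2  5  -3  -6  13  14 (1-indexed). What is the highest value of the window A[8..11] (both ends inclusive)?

-1

Elements at indices 8..11: -1, -7, -6, -9
max(-1, -7, -6, -9) = -1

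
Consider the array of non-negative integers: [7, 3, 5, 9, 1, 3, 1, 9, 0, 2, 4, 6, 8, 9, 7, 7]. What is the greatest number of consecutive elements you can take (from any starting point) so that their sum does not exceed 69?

14

[7] sum 7 len 1
[7, 3] sum 10 len 2
[7, 3, 5] sum 15 len 3
[7, 3, 5, 9] sum 24 len 4
[7, 3, 5, 9, 1] sum 25 len 5
[7, 3, 5, 9, 1, 3] sum 28 len 6
[7, 3, 5, 9, 1, 3, 1] sum 29 len 7
[7, 3, 5, 9, 1, 3, 1, 9] sum 38 len 8
[7, 3, 5, 9, 1, 3, 1, 9, 0] sum 38 len 9
[7, 3, 5, 9, 1, 3, 1, 9, 0, 2] sum 40 len 10
[7, 3, 5, 9, 1, 3, 1, 9, 0, 2, 4] sum 44 len 11
[7, 3, 5, 9, 1, 3, 1, 9, 0, 2, 4, 6] sum 50 len 12
[7, 3, 5, 9, 1, 3, 1, 9, 0, 2, 4, 6, 8] sum 58 len 13
[7, 3, 5, 9, 1, 3, 1, 9, 0, 2, 4, 6, 8, 9] sum 67 len 14
[3, 5, 9, 1, 3, 1, 9, 0, 2, 4, 6, 8, 9, 7] sum 67 len 14
[9, 1, 3, 1, 9, 0, 2, 4, 6, 8, 9, 7, 7] sum 66 len 13
Longest length seen: 14.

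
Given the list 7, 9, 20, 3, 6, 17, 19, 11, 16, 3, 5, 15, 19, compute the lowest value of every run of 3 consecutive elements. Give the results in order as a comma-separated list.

7, 3, 3, 3, 6, 11, 11, 3, 3, 3, 5

7 9 20 → min 7
9 20 3 → min 3
20 3 6 → min 3
3 6 17 → min 3
6 17 19 → min 6
17 19 11 → min 11
19 11 16 → min 11
11 16 3 → min 3
16 3 5 → min 3
3 5 15 → min 3
5 15 19 → min 5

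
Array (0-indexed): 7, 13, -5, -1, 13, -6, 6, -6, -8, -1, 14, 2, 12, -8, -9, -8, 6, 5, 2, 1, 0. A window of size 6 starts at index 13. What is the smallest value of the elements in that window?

Elements at indices 13..18: -8, -9, -8, 6, 5, 2
min(-8, -9, -8, 6, 5, 2) = -9

-9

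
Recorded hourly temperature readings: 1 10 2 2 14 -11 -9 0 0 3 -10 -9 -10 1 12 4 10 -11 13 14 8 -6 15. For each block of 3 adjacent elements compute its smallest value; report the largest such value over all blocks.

(1, 10, 2) → min 1
(10, 2, 2) → min 2
(2, 2, 14) → min 2
(2, 14, -11) → min -11
(14, -11, -9) → min -11
(-11, -9, 0) → min -11
(-9, 0, 0) → min -9
(0, 0, 3) → min 0
(0, 3, -10) → min -10
(3, -10, -9) → min -10
(-10, -9, -10) → min -10
(-9, -10, 1) → min -10
(-10, 1, 12) → min -10
(1, 12, 4) → min 1
(12, 4, 10) → min 4
(4, 10, -11) → min -11
(10, -11, 13) → min -11
(-11, 13, 14) → min -11
(13, 14, 8) → min 8
(14, 8, -6) → min -6
(8, -6, 15) → min -6
Largest of these is 8.

8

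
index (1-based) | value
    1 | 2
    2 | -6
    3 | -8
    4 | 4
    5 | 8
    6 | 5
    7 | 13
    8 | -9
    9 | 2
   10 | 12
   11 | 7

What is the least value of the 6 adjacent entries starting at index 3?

-9

Elements at indices 3..8: -8, 4, 8, 5, 13, -9
min(-8, 4, 8, 5, 13, -9) = -9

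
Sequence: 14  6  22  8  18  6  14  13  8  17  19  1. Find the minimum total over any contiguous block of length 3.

[14, 6, 22] → sum 42
[6, 22, 8] → sum 36
[22, 8, 18] → sum 48
[8, 18, 6] → sum 32
[18, 6, 14] → sum 38
[6, 14, 13] → sum 33
[14, 13, 8] → sum 35
[13, 8, 17] → sum 38
[8, 17, 19] → sum 44
[17, 19, 1] → sum 37
Minimum of these is 32.

32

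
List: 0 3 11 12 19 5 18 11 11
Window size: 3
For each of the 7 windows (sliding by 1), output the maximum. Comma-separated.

[0, 3, 11] → max 11
[3, 11, 12] → max 12
[11, 12, 19] → max 19
[12, 19, 5] → max 19
[19, 5, 18] → max 19
[5, 18, 11] → max 18
[18, 11, 11] → max 18

11, 12, 19, 19, 19, 18, 18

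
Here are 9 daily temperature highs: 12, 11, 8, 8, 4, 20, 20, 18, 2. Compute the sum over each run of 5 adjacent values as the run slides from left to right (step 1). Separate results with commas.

43, 51, 60, 70, 64

(12, 11, 8, 8, 4) → sum 43
(11, 8, 8, 4, 20) → sum 51
(8, 8, 4, 20, 20) → sum 60
(8, 4, 20, 20, 18) → sum 70
(4, 20, 20, 18, 2) → sum 64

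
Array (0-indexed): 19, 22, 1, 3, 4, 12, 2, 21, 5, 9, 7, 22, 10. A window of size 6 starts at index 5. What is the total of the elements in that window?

Elements at indices 5..10: 12, 2, 21, 5, 9, 7
sum(12, 2, 21, 5, 9, 7) = 56

56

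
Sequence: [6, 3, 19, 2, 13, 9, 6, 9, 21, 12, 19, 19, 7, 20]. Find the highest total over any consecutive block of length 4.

(6, 3, 19, 2) → sum 30
(3, 19, 2, 13) → sum 37
(19, 2, 13, 9) → sum 43
(2, 13, 9, 6) → sum 30
(13, 9, 6, 9) → sum 37
(9, 6, 9, 21) → sum 45
(6, 9, 21, 12) → sum 48
(9, 21, 12, 19) → sum 61
(21, 12, 19, 19) → sum 71
(12, 19, 19, 7) → sum 57
(19, 19, 7, 20) → sum 65
Highest of these is 71.

71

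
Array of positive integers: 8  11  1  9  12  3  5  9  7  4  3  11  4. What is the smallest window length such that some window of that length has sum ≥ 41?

5

add 8: running sum 8 < 41
add 11: running sum 19 < 41
add 1: running sum 20 < 41
add 9: running sum 29 < 41
add 12: shortest ending here [8, 11, 1, 9, 12] sum 41, len 5
add 3: shortest ending here [8, 11, 1, 9, 12, 3] sum 44, len 6
add 5: shortest ending here [11, 1, 9, 12, 3, 5] sum 41, len 6
add 9: shortest ending here [11, 1, 9, 12, 3, 5, 9] sum 50, len 7
add 7: shortest ending here [9, 12, 3, 5, 9, 7] sum 45, len 6
add 4: shortest ending here [9, 12, 3, 5, 9, 7, 4] sum 49, len 7
add 3: shortest ending here [12, 3, 5, 9, 7, 4, 3] sum 43, len 7
add 11: shortest ending here [3, 5, 9, 7, 4, 3, 11] sum 42, len 7
add 4: shortest ending here [5, 9, 7, 4, 3, 11, 4] sum 43, len 7
Shortest qualifying length: 5.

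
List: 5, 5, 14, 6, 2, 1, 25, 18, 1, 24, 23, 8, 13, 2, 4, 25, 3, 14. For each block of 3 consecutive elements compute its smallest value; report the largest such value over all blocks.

8

[5, 5, 14] → min 5
[5, 14, 6] → min 5
[14, 6, 2] → min 2
[6, 2, 1] → min 1
[2, 1, 25] → min 1
[1, 25, 18] → min 1
[25, 18, 1] → min 1
[18, 1, 24] → min 1
[1, 24, 23] → min 1
[24, 23, 8] → min 8
[23, 8, 13] → min 8
[8, 13, 2] → min 2
[13, 2, 4] → min 2
[2, 4, 25] → min 2
[4, 25, 3] → min 3
[25, 3, 14] → min 3
Largest of these is 8.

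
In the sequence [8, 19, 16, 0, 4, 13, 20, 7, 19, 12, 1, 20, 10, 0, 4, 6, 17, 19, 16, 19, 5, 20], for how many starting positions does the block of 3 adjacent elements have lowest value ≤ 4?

[8, 19, 16] → min 8
[19, 16, 0] → min 0  ≤ 4 ✓
[16, 0, 4] → min 0  ≤ 4 ✓
[0, 4, 13] → min 0  ≤ 4 ✓
[4, 13, 20] → min 4  ≤ 4 ✓
[13, 20, 7] → min 7
[20, 7, 19] → min 7
[7, 19, 12] → min 7
[19, 12, 1] → min 1  ≤ 4 ✓
[12, 1, 20] → min 1  ≤ 4 ✓
[1, 20, 10] → min 1  ≤ 4 ✓
[20, 10, 0] → min 0  ≤ 4 ✓
[10, 0, 4] → min 0  ≤ 4 ✓
[0, 4, 6] → min 0  ≤ 4 ✓
[4, 6, 17] → min 4  ≤ 4 ✓
[6, 17, 19] → min 6
[17, 19, 16] → min 16
[19, 16, 19] → min 16
[16, 19, 5] → min 5
[19, 5, 20] → min 5
11 windows satisfy the condition.

11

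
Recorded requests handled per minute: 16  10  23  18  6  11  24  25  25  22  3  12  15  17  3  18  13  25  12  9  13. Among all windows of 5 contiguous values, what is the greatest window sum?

(16, 10, 23, 18, 6) → sum 73
(10, 23, 18, 6, 11) → sum 68
(23, 18, 6, 11, 24) → sum 82
(18, 6, 11, 24, 25) → sum 84
(6, 11, 24, 25, 25) → sum 91
(11, 24, 25, 25, 22) → sum 107
(24, 25, 25, 22, 3) → sum 99
(25, 25, 22, 3, 12) → sum 87
(25, 22, 3, 12, 15) → sum 77
(22, 3, 12, 15, 17) → sum 69
(3, 12, 15, 17, 3) → sum 50
(12, 15, 17, 3, 18) → sum 65
(15, 17, 3, 18, 13) → sum 66
(17, 3, 18, 13, 25) → sum 76
(3, 18, 13, 25, 12) → sum 71
(18, 13, 25, 12, 9) → sum 77
(13, 25, 12, 9, 13) → sum 72
Greatest of these is 107.

107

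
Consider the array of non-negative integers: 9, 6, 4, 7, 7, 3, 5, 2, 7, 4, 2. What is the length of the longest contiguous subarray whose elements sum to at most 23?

add 9: [9] sum 9, len 1
add 6: [9, 6] sum 15, len 2
add 4: [9, 6, 4] sum 19, len 3
add 7: [6, 4, 7] sum 17, len 3
add 7: [4, 7, 7] sum 18, len 3
add 3: [4, 7, 7, 3] sum 21, len 4
add 5: [7, 7, 3, 5] sum 22, len 4
add 2: [7, 3, 5, 2] sum 17, len 4
add 7: [3, 5, 2, 7] sum 17, len 4
add 4: [3, 5, 2, 7, 4] sum 21, len 5
add 2: [3, 5, 2, 7, 4, 2] sum 23, len 6
Longest length seen: 6.

6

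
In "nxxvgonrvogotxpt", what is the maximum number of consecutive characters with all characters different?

6

add n: [n] len 1
add x: [n, x] len 2
add x (repeat x, move left end past it): [x] len 1
add v: [x, v] len 2
add g: [x, v, g] len 3
add o: [x, v, g, o] len 4
add n: [x, v, g, o, n] len 5
add r: [x, v, g, o, n, r] len 6
add v (repeat v, move left end past it): [g, o, n, r, v] len 5
add o (repeat o, move left end past it): [n, r, v, o] len 4
add g: [n, r, v, o, g] len 5
add o (repeat o, move left end past it): [g, o] len 2
add t: [g, o, t] len 3
add x: [g, o, t, x] len 4
add p: [g, o, t, x, p] len 5
add t (repeat t, move left end past it): [x, p, t] len 3
Longest all-distinct length: 6.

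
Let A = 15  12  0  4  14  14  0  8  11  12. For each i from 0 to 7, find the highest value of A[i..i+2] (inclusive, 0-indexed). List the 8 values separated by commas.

[15, 12, 0] → max 15
[12, 0, 4] → max 12
[0, 4, 14] → max 14
[4, 14, 14] → max 14
[14, 14, 0] → max 14
[14, 0, 8] → max 14
[0, 8, 11] → max 11
[8, 11, 12] → max 12

15, 12, 14, 14, 14, 14, 11, 12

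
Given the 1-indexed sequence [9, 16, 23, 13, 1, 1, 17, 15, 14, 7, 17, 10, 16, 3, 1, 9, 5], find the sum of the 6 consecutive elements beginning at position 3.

Elements at indices 3..8: 23, 13, 1, 1, 17, 15
sum(23, 13, 1, 1, 17, 15) = 70

70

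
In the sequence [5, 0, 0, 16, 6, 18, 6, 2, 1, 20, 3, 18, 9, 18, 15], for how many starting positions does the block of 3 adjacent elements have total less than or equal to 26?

[5, 0, 0] → sum 5  ≤ 26 ✓
[0, 0, 16] → sum 16  ≤ 26 ✓
[0, 16, 6] → sum 22  ≤ 26 ✓
[16, 6, 18] → sum 40
[6, 18, 6] → sum 30
[18, 6, 2] → sum 26  ≤ 26 ✓
[6, 2, 1] → sum 9  ≤ 26 ✓
[2, 1, 20] → sum 23  ≤ 26 ✓
[1, 20, 3] → sum 24  ≤ 26 ✓
[20, 3, 18] → sum 41
[3, 18, 9] → sum 30
[18, 9, 18] → sum 45
[9, 18, 15] → sum 42
7 windows satisfy the condition.

7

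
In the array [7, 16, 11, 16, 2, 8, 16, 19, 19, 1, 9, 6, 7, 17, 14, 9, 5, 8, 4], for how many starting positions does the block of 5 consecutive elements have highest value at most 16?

4

(7, 16, 11, 16, 2) → max 16  ≤ 16 ✓
(16, 11, 16, 2, 8) → max 16  ≤ 16 ✓
(11, 16, 2, 8, 16) → max 16  ≤ 16 ✓
(16, 2, 8, 16, 19) → max 19
(2, 8, 16, 19, 19) → max 19
(8, 16, 19, 19, 1) → max 19
(16, 19, 19, 1, 9) → max 19
(19, 19, 1, 9, 6) → max 19
(19, 1, 9, 6, 7) → max 19
(1, 9, 6, 7, 17) → max 17
(9, 6, 7, 17, 14) → max 17
(6, 7, 17, 14, 9) → max 17
(7, 17, 14, 9, 5) → max 17
(17, 14, 9, 5, 8) → max 17
(14, 9, 5, 8, 4) → max 14  ≤ 16 ✓
4 windows satisfy the condition.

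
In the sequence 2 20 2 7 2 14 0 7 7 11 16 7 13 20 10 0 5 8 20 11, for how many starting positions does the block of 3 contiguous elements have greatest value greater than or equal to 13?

2 20 2 → max 20  ≥ 13 ✓
20 2 7 → max 20  ≥ 13 ✓
2 7 2 → max 7
7 2 14 → max 14  ≥ 13 ✓
2 14 0 → max 14  ≥ 13 ✓
14 0 7 → max 14  ≥ 13 ✓
0 7 7 → max 7
7 7 11 → max 11
7 11 16 → max 16  ≥ 13 ✓
11 16 7 → max 16  ≥ 13 ✓
16 7 13 → max 16  ≥ 13 ✓
7 13 20 → max 20  ≥ 13 ✓
13 20 10 → max 20  ≥ 13 ✓
20 10 0 → max 20  ≥ 13 ✓
10 0 5 → max 10
0 5 8 → max 8
5 8 20 → max 20  ≥ 13 ✓
8 20 11 → max 20  ≥ 13 ✓
13 windows satisfy the condition.

13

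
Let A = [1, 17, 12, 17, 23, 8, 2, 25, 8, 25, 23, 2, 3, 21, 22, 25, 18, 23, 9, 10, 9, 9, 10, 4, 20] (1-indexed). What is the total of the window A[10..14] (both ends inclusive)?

Elements at indices 10..14: 25, 23, 2, 3, 21
sum(25, 23, 2, 3, 21) = 74

74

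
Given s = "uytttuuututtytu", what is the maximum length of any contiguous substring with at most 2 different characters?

10

Extend right; when distinct count exceeds 2, shrink from the left:
[u] 1 distinct, len 1
[u, y] 2 distinct, len 2
[y, t] 2 distinct, len 2
[y, t, t] 2 distinct, len 3
[y, t, t, t] 2 distinct, len 4
[t, t, t, u] 2 distinct, len 4
[t, t, t, u, u] 2 distinct, len 5
[t, t, t, u, u, u] 2 distinct, len 6
[t, t, t, u, u, u, t] 2 distinct, len 7
[t, t, t, u, u, u, t, u] 2 distinct, len 8
[t, t, t, u, u, u, t, u, t] 2 distinct, len 9
[t, t, t, u, u, u, t, u, t, t] 2 distinct, len 10
[t, t, y] 2 distinct, len 3
[t, t, y, t] 2 distinct, len 4
[t, u] 2 distinct, len 2
Longest length with ≤2 distinct: 10.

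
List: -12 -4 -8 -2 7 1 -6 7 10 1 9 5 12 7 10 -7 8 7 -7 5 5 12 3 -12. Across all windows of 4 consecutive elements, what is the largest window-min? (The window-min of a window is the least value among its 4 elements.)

5

Each size-4 window and its min:
-12 -4 -8 -2 → min -12
-4 -8 -2 7 → min -8
-8 -2 7 1 → min -8
-2 7 1 -6 → min -6
7 1 -6 7 → min -6
1 -6 7 10 → min -6
-6 7 10 1 → min -6
7 10 1 9 → min 1
10 1 9 5 → min 1
1 9 5 12 → min 1
9 5 12 7 → min 5
5 12 7 10 → min 5
12 7 10 -7 → min -7
7 10 -7 8 → min -7
10 -7 8 7 → min -7
-7 8 7 -7 → min -7
8 7 -7 5 → min -7
7 -7 5 5 → min -7
-7 5 5 12 → min -7
5 5 12 3 → min 3
5 12 3 -12 → min -12
Largest of these is 5.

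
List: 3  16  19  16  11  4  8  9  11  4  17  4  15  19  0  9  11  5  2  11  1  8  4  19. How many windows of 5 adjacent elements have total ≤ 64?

[3, 16, 19, 16, 11] → sum 65
[16, 19, 16, 11, 4] → sum 66
[19, 16, 11, 4, 8] → sum 58  ≤ 64 ✓
[16, 11, 4, 8, 9] → sum 48  ≤ 64 ✓
[11, 4, 8, 9, 11] → sum 43  ≤ 64 ✓
[4, 8, 9, 11, 4] → sum 36  ≤ 64 ✓
[8, 9, 11, 4, 17] → sum 49  ≤ 64 ✓
[9, 11, 4, 17, 4] → sum 45  ≤ 64 ✓
[11, 4, 17, 4, 15] → sum 51  ≤ 64 ✓
[4, 17, 4, 15, 19] → sum 59  ≤ 64 ✓
[17, 4, 15, 19, 0] → sum 55  ≤ 64 ✓
[4, 15, 19, 0, 9] → sum 47  ≤ 64 ✓
[15, 19, 0, 9, 11] → sum 54  ≤ 64 ✓
[19, 0, 9, 11, 5] → sum 44  ≤ 64 ✓
[0, 9, 11, 5, 2] → sum 27  ≤ 64 ✓
[9, 11, 5, 2, 11] → sum 38  ≤ 64 ✓
[11, 5, 2, 11, 1] → sum 30  ≤ 64 ✓
[5, 2, 11, 1, 8] → sum 27  ≤ 64 ✓
[2, 11, 1, 8, 4] → sum 26  ≤ 64 ✓
[11, 1, 8, 4, 19] → sum 43  ≤ 64 ✓
18 windows satisfy the condition.

18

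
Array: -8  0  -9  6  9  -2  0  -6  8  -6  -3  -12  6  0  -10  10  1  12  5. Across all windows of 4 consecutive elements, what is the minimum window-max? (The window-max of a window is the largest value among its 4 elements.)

(-8, 0, -9, 6) → max 6
(0, -9, 6, 9) → max 9
(-9, 6, 9, -2) → max 9
(6, 9, -2, 0) → max 9
(9, -2, 0, -6) → max 9
(-2, 0, -6, 8) → max 8
(0, -6, 8, -6) → max 8
(-6, 8, -6, -3) → max 8
(8, -6, -3, -12) → max 8
(-6, -3, -12, 6) → max 6
(-3, -12, 6, 0) → max 6
(-12, 6, 0, -10) → max 6
(6, 0, -10, 10) → max 10
(0, -10, 10, 1) → max 10
(-10, 10, 1, 12) → max 12
(10, 1, 12, 5) → max 12
Minimum of these is 6.

6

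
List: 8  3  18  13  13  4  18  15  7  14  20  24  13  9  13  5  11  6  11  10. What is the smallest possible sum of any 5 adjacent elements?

[8, 3, 18, 13, 13] → sum 55
[3, 18, 13, 13, 4] → sum 51
[18, 13, 13, 4, 18] → sum 66
[13, 13, 4, 18, 15] → sum 63
[13, 4, 18, 15, 7] → sum 57
[4, 18, 15, 7, 14] → sum 58
[18, 15, 7, 14, 20] → sum 74
[15, 7, 14, 20, 24] → sum 80
[7, 14, 20, 24, 13] → sum 78
[14, 20, 24, 13, 9] → sum 80
[20, 24, 13, 9, 13] → sum 79
[24, 13, 9, 13, 5] → sum 64
[13, 9, 13, 5, 11] → sum 51
[9, 13, 5, 11, 6] → sum 44
[13, 5, 11, 6, 11] → sum 46
[5, 11, 6, 11, 10] → sum 43
Smallest of these is 43.

43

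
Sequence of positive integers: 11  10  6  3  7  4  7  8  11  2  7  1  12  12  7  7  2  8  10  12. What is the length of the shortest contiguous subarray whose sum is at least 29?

add 11: running sum 11 < 29
add 10: running sum 21 < 29
add 6: running sum 27 < 29
end 3: [11, 10, 6, 3] sum 30, len 4
end 4: [11, 10, 6, 3, 7] sum 37, len 5
end 5: [10, 6, 3, 7, 4] sum 30, len 5
end 6: [10, 6, 3, 7, 4, 7] sum 37, len 6
end 7: [3, 7, 4, 7, 8] sum 29, len 5
end 8: [4, 7, 8, 11] sum 30, len 4
end 9: [4, 7, 8, 11, 2] sum 32, len 5
end 10: [7, 8, 11, 2, 7] sum 35, len 5
end 11: [8, 11, 2, 7, 1] sum 29, len 5
end 12: [11, 2, 7, 1, 12] sum 33, len 5
end 13: [7, 1, 12, 12] sum 32, len 4
end 14: [12, 12, 7] sum 31, len 3
end 15: [12, 12, 7, 7] sum 38, len 4
end 16: [12, 12, 7, 7, 2] sum 40, len 5
end 17: [12, 7, 7, 2, 8] sum 36, len 5
end 18: [7, 7, 2, 8, 10] sum 34, len 5
end 19: [8, 10, 12] sum 30, len 3
Shortest qualifying length: 3.

3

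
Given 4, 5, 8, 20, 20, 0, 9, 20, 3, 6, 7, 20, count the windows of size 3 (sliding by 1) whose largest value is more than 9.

[4, 5, 8] → max 8
[5, 8, 20] → max 20  > 9 ✓
[8, 20, 20] → max 20  > 9 ✓
[20, 20, 0] → max 20  > 9 ✓
[20, 0, 9] → max 20  > 9 ✓
[0, 9, 20] → max 20  > 9 ✓
[9, 20, 3] → max 20  > 9 ✓
[20, 3, 6] → max 20  > 9 ✓
[3, 6, 7] → max 7
[6, 7, 20] → max 20  > 9 ✓
8 windows satisfy the condition.

8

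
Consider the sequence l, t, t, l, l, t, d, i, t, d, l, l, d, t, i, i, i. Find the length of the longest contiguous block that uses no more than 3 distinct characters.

7

[l] 1 distinct, len 1
[l, t] 2 distinct, len 2
[l, t, t] 2 distinct, len 3
[l, t, t, l] 2 distinct, len 4
[l, t, t, l, l] 2 distinct, len 5
[l, t, t, l, l, t] 2 distinct, len 6
[l, t, t, l, l, t, d] 3 distinct, len 7
[t, d, i] 3 distinct, len 3
[t, d, i, t] 3 distinct, len 4
[t, d, i, t, d] 3 distinct, len 5
[t, d, l] 3 distinct, len 3
[t, d, l, l] 3 distinct, len 4
[t, d, l, l, d] 3 distinct, len 5
[t, d, l, l, d, t] 3 distinct, len 6
[d, t, i] 3 distinct, len 3
[d, t, i, i] 3 distinct, len 4
[d, t, i, i, i] 3 distinct, len 5
Longest length with ≤3 distinct: 7.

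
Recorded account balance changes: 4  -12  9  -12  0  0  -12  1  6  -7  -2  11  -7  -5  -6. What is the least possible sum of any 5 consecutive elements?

Each size-5 window and its sum:
[4, -12, 9, -12, 0] → sum -11
[-12, 9, -12, 0, 0] → sum -15
[9, -12, 0, 0, -12] → sum -15
[-12, 0, 0, -12, 1] → sum -23
[0, 0, -12, 1, 6] → sum -5
[0, -12, 1, 6, -7] → sum -12
[-12, 1, 6, -7, -2] → sum -14
[1, 6, -7, -2, 11] → sum 9
[6, -7, -2, 11, -7] → sum 1
[-7, -2, 11, -7, -5] → sum -10
[-2, 11, -7, -5, -6] → sum -9
Least of these is -23.

-23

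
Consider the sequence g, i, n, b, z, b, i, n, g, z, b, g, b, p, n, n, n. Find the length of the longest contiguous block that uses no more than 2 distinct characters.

4

add g: window [g] (1 distinct), len 1
add i: window [g, i] (2 distinct), len 2
add n: window [i, n] (2 distinct), len 2
add b: window [n, b] (2 distinct), len 2
add z: window [b, z] (2 distinct), len 2
add b: window [b, z, b] (2 distinct), len 3
add i: window [b, i] (2 distinct), len 2
add n: window [i, n] (2 distinct), len 2
add g: window [n, g] (2 distinct), len 2
add z: window [g, z] (2 distinct), len 2
add b: window [z, b] (2 distinct), len 2
add g: window [b, g] (2 distinct), len 2
add b: window [b, g, b] (2 distinct), len 3
add p: window [b, p] (2 distinct), len 2
add n: window [p, n] (2 distinct), len 2
add n: window [p, n, n] (2 distinct), len 3
add n: window [p, n, n, n] (2 distinct), len 4
Longest length with ≤2 distinct: 4.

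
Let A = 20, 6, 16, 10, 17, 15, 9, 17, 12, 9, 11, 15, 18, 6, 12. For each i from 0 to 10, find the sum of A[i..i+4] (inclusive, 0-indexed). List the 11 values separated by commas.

69, 64, 67, 68, 70, 62, 58, 64, 65, 59, 62

[20, 6, 16, 10, 17] → sum 69
[6, 16, 10, 17, 15] → sum 64
[16, 10, 17, 15, 9] → sum 67
[10, 17, 15, 9, 17] → sum 68
[17, 15, 9, 17, 12] → sum 70
[15, 9, 17, 12, 9] → sum 62
[9, 17, 12, 9, 11] → sum 58
[17, 12, 9, 11, 15] → sum 64
[12, 9, 11, 15, 18] → sum 65
[9, 11, 15, 18, 6] → sum 59
[11, 15, 18, 6, 12] → sum 62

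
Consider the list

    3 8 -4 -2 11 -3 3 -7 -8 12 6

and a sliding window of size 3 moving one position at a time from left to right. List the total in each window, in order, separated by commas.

(3, 8, -4) → sum 7
(8, -4, -2) → sum 2
(-4, -2, 11) → sum 5
(-2, 11, -3) → sum 6
(11, -3, 3) → sum 11
(-3, 3, -7) → sum -7
(3, -7, -8) → sum -12
(-7, -8, 12) → sum -3
(-8, 12, 6) → sum 10

7, 2, 5, 6, 11, -7, -12, -3, 10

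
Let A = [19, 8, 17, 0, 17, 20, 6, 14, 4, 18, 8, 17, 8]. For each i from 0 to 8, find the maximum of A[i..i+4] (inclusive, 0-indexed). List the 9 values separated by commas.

19, 20, 20, 20, 20, 20, 18, 18, 18

(19, 8, 17, 0, 17) → max 19
(8, 17, 0, 17, 20) → max 20
(17, 0, 17, 20, 6) → max 20
(0, 17, 20, 6, 14) → max 20
(17, 20, 6, 14, 4) → max 20
(20, 6, 14, 4, 18) → max 20
(6, 14, 4, 18, 8) → max 18
(14, 4, 18, 8, 17) → max 18
(4, 18, 8, 17, 8) → max 18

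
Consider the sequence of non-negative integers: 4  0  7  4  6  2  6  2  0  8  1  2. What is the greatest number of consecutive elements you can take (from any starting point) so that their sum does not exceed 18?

5

Extend to the right; shrink from the left whenever the sum exceeds 18:
add 4: [4] sum 4, len 1
add 0: [4, 0] sum 4, len 2
add 7: [4, 0, 7] sum 11, len 3
add 4: [4, 0, 7, 4] sum 15, len 4
add 6: [0, 7, 4, 6] sum 17, len 4
add 2: [4, 6, 2] sum 12, len 3
add 6: [4, 6, 2, 6] sum 18, len 4
add 2: [6, 2, 6, 2] sum 16, len 4
add 0: [6, 2, 6, 2, 0] sum 16, len 5
add 8: [2, 6, 2, 0, 8] sum 18, len 5
add 1: [6, 2, 0, 8, 1] sum 17, len 5
add 2: [2, 0, 8, 1, 2] sum 13, len 5
Longest length seen: 5.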